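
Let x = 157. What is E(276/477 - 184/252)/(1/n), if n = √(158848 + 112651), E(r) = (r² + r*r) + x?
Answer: 1750892669*√271499/11148921 ≈ 81830.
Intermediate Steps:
E(r) = 157 + 2*r² (E(r) = (r² + r*r) + 157 = (r² + r²) + 157 = 2*r² + 157 = 157 + 2*r²)
n = √271499 ≈ 521.06
E(276/477 - 184/252)/(1/n) = (157 + 2*(276/477 - 184/252)²)/(1/(√271499)) = (157 + 2*(276*(1/477) - 184*1/252)²)/((√271499/271499)) = (157 + 2*(92/159 - 46/63)²)*√271499 = (157 + 2*(-506/3339)²)*√271499 = (157 + 2*(256036/11148921))*√271499 = (157 + 512072/11148921)*√271499 = 1750892669*√271499/11148921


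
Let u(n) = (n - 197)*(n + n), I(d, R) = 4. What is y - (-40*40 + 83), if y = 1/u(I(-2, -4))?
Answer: 2342247/1544 ≈ 1517.0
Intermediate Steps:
u(n) = 2*n*(-197 + n) (u(n) = (-197 + n)*(2*n) = 2*n*(-197 + n))
y = -1/1544 (y = 1/(2*4*(-197 + 4)) = 1/(2*4*(-193)) = 1/(-1544) = -1/1544 ≈ -0.00064767)
y - (-40*40 + 83) = -1/1544 - (-40*40 + 83) = -1/1544 - (-1600 + 83) = -1/1544 - 1*(-1517) = -1/1544 + 1517 = 2342247/1544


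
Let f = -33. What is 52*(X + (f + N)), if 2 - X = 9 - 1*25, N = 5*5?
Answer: 520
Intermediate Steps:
N = 25
X = 18 (X = 2 - (9 - 1*25) = 2 - (9 - 25) = 2 - 1*(-16) = 2 + 16 = 18)
52*(X + (f + N)) = 52*(18 + (-33 + 25)) = 52*(18 - 8) = 52*10 = 520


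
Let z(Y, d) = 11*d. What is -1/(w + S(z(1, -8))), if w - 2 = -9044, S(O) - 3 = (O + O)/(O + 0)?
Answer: 1/9037 ≈ 0.00011066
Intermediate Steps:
S(O) = 5 (S(O) = 3 + (O + O)/(O + 0) = 3 + (2*O)/O = 3 + 2 = 5)
w = -9042 (w = 2 - 9044 = -9042)
-1/(w + S(z(1, -8))) = -1/(-9042 + 5) = -1/(-9037) = -1*(-1/9037) = 1/9037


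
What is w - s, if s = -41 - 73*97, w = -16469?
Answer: -9347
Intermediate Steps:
s = -7122 (s = -41 - 7081 = -7122)
w - s = -16469 - 1*(-7122) = -16469 + 7122 = -9347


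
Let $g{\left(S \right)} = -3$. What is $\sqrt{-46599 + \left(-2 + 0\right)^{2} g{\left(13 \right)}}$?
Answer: $3 i \sqrt{5179} \approx 215.9 i$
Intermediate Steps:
$\sqrt{-46599 + \left(-2 + 0\right)^{2} g{\left(13 \right)}} = \sqrt{-46599 + \left(-2 + 0\right)^{2} \left(-3\right)} = \sqrt{-46599 + \left(-2\right)^{2} \left(-3\right)} = \sqrt{-46599 + 4 \left(-3\right)} = \sqrt{-46599 - 12} = \sqrt{-46611} = 3 i \sqrt{5179}$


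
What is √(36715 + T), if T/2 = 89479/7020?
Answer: √297597990/90 ≈ 191.68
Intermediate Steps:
T = 6883/270 (T = 2*(89479/7020) = 2*(89479*(1/7020)) = 2*(6883/540) = 6883/270 ≈ 25.493)
√(36715 + T) = √(36715 + 6883/270) = √(9919933/270) = √297597990/90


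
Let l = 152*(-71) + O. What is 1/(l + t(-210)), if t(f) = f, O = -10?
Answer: -1/11012 ≈ -9.0810e-5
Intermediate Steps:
l = -10802 (l = 152*(-71) - 10 = -10792 - 10 = -10802)
1/(l + t(-210)) = 1/(-10802 - 210) = 1/(-11012) = -1/11012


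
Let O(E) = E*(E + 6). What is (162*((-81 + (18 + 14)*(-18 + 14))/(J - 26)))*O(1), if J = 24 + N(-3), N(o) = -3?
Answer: 237006/5 ≈ 47401.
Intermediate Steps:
O(E) = E*(6 + E)
J = 21 (J = 24 - 3 = 21)
(162*((-81 + (18 + 14)*(-18 + 14))/(J - 26)))*O(1) = (162*((-81 + (18 + 14)*(-18 + 14))/(21 - 26)))*(1*(6 + 1)) = (162*((-81 + 32*(-4))/(-5)))*(1*7) = (162*((-81 - 128)*(-⅕)))*7 = (162*(-209*(-⅕)))*7 = (162*(209/5))*7 = (33858/5)*7 = 237006/5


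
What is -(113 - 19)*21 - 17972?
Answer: -19946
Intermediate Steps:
-(113 - 19)*21 - 17972 = -94*21 - 17972 = -1*1974 - 17972 = -1974 - 17972 = -19946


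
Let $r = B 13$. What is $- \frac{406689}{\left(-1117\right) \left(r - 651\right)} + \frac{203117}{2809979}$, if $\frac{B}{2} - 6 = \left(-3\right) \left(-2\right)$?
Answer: $- \frac{355291552320}{354678359359} \approx -1.0017$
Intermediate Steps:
$B = 24$ ($B = 12 + 2 \left(\left(-3\right) \left(-2\right)\right) = 12 + 2 \cdot 6 = 12 + 12 = 24$)
$r = 312$ ($r = 24 \cdot 13 = 312$)
$- \frac{406689}{\left(-1117\right) \left(r - 651\right)} + \frac{203117}{2809979} = - \frac{406689}{\left(-1117\right) \left(312 - 651\right)} + \frac{203117}{2809979} = - \frac{406689}{\left(-1117\right) \left(-339\right)} + 203117 \cdot \frac{1}{2809979} = - \frac{406689}{378663} + \frac{203117}{2809979} = \left(-406689\right) \frac{1}{378663} + \frac{203117}{2809979} = - \frac{135563}{126221} + \frac{203117}{2809979} = - \frac{355291552320}{354678359359}$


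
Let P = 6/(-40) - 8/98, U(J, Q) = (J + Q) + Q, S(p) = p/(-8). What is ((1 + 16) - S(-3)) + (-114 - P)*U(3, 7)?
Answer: -3758177/1960 ≈ -1917.4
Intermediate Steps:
S(p) = -p/8 (S(p) = p*(-⅛) = -p/8)
U(J, Q) = J + 2*Q
P = -227/980 (P = 6*(-1/40) - 8*1/98 = -3/20 - 4/49 = -227/980 ≈ -0.23163)
((1 + 16) - S(-3)) + (-114 - P)*U(3, 7) = ((1 + 16) - (-1)*(-3)/8) + (-114 - 1*(-227/980))*(3 + 2*7) = (17 - 1*3/8) + (-114 + 227/980)*(3 + 14) = (17 - 3/8) - 111493/980*17 = 133/8 - 1895381/980 = -3758177/1960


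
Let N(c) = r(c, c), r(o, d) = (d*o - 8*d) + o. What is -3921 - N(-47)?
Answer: -6459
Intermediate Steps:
r(o, d) = o - 8*d + d*o (r(o, d) = (-8*d + d*o) + o = o - 8*d + d*o)
N(c) = c² - 7*c (N(c) = c - 8*c + c*c = c - 8*c + c² = c² - 7*c)
-3921 - N(-47) = -3921 - (-47)*(-7 - 47) = -3921 - (-47)*(-54) = -3921 - 1*2538 = -3921 - 2538 = -6459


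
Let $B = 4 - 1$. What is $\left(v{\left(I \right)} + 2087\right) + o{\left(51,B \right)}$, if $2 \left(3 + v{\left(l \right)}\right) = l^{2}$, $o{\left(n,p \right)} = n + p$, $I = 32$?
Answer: $2650$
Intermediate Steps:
$B = 3$ ($B = 4 - 1 = 3$)
$v{\left(l \right)} = -3 + \frac{l^{2}}{2}$
$\left(v{\left(I \right)} + 2087\right) + o{\left(51,B \right)} = \left(\left(-3 + \frac{32^{2}}{2}\right) + 2087\right) + \left(51 + 3\right) = \left(\left(-3 + \frac{1}{2} \cdot 1024\right) + 2087\right) + 54 = \left(\left(-3 + 512\right) + 2087\right) + 54 = \left(509 + 2087\right) + 54 = 2596 + 54 = 2650$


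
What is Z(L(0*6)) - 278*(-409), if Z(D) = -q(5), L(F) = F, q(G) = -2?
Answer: 113704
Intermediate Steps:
Z(D) = 2 (Z(D) = -1*(-2) = 2)
Z(L(0*6)) - 278*(-409) = 2 - 278*(-409) = 2 + 113702 = 113704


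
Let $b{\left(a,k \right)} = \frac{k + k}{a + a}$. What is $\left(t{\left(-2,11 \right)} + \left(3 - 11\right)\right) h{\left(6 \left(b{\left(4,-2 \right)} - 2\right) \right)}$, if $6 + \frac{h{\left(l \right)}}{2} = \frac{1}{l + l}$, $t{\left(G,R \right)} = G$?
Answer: $\frac{362}{3} \approx 120.67$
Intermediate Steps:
$b{\left(a,k \right)} = \frac{k}{a}$ ($b{\left(a,k \right)} = \frac{2 k}{2 a} = 2 k \frac{1}{2 a} = \frac{k}{a}$)
$h{\left(l \right)} = -12 + \frac{1}{l}$ ($h{\left(l \right)} = -12 + \frac{2}{l + l} = -12 + \frac{2}{2 l} = -12 + 2 \frac{1}{2 l} = -12 + \frac{1}{l}$)
$\left(t{\left(-2,11 \right)} + \left(3 - 11\right)\right) h{\left(6 \left(b{\left(4,-2 \right)} - 2\right) \right)} = \left(-2 + \left(3 - 11\right)\right) \left(-12 + \frac{1}{6 \left(- \frac{2}{4} - 2\right)}\right) = \left(-2 + \left(3 - 11\right)\right) \left(-12 + \frac{1}{6 \left(\left(-2\right) \frac{1}{4} - 2\right)}\right) = \left(-2 - 8\right) \left(-12 + \frac{1}{6 \left(- \frac{1}{2} - 2\right)}\right) = - 10 \left(-12 + \frac{1}{6 \left(- \frac{5}{2}\right)}\right) = - 10 \left(-12 + \frac{1}{-15}\right) = - 10 \left(-12 - \frac{1}{15}\right) = \left(-10\right) \left(- \frac{181}{15}\right) = \frac{362}{3}$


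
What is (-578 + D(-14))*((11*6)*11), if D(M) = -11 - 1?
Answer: -428340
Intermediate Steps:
D(M) = -12
(-578 + D(-14))*((11*6)*11) = (-578 - 12)*((11*6)*11) = -38940*11 = -590*726 = -428340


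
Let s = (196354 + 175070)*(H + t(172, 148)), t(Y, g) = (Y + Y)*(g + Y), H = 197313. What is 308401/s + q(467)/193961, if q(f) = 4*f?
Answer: 2922400532369/303358026688224 ≈ 0.0096335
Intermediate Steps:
t(Y, g) = 2*Y*(Y + g) (t(Y, g) = (2*Y)*(Y + g) = 2*Y*(Y + g))
s = 114173137632 (s = (196354 + 175070)*(197313 + 2*172*(172 + 148)) = 371424*(197313 + 2*172*320) = 371424*(197313 + 110080) = 371424*307393 = 114173137632)
308401/s + q(467)/193961 = 308401/114173137632 + (4*467)/193961 = 308401*(1/114173137632) + 1868*(1/193961) = 308401/114173137632 + 1868/193961 = 2922400532369/303358026688224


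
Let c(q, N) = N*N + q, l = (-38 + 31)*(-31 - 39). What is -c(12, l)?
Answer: -240112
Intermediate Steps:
l = 490 (l = -7*(-70) = 490)
c(q, N) = q + N² (c(q, N) = N² + q = q + N²)
-c(12, l) = -(12 + 490²) = -(12 + 240100) = -1*240112 = -240112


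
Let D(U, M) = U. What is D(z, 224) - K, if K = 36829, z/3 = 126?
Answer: -36451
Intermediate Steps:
z = 378 (z = 3*126 = 378)
D(z, 224) - K = 378 - 1*36829 = 378 - 36829 = -36451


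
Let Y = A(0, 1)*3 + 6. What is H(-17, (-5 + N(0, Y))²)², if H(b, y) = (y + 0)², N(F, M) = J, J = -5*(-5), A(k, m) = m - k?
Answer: 25600000000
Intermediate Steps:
Y = 9 (Y = (1 - 1*0)*3 + 6 = (1 + 0)*3 + 6 = 1*3 + 6 = 3 + 6 = 9)
J = 25
N(F, M) = 25
H(b, y) = y²
H(-17, (-5 + N(0, Y))²)² = (((-5 + 25)²)²)² = ((20²)²)² = (400²)² = 160000² = 25600000000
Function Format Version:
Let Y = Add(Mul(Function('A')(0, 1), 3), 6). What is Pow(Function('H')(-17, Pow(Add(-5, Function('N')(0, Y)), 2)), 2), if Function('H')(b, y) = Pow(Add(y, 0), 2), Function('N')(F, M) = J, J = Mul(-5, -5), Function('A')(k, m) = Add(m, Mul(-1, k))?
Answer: 25600000000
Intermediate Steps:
Y = 9 (Y = Add(Mul(Add(1, Mul(-1, 0)), 3), 6) = Add(Mul(Add(1, 0), 3), 6) = Add(Mul(1, 3), 6) = Add(3, 6) = 9)
J = 25
Function('N')(F, M) = 25
Function('H')(b, y) = Pow(y, 2)
Pow(Function('H')(-17, Pow(Add(-5, Function('N')(0, Y)), 2)), 2) = Pow(Pow(Pow(Add(-5, 25), 2), 2), 2) = Pow(Pow(Pow(20, 2), 2), 2) = Pow(Pow(400, 2), 2) = Pow(160000, 2) = 25600000000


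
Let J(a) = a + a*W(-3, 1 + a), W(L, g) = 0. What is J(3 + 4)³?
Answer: 343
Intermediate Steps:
J(a) = a (J(a) = a + a*0 = a + 0 = a)
J(3 + 4)³ = (3 + 4)³ = 7³ = 343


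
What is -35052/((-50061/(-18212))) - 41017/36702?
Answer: -7810466622295/612446274 ≈ -12753.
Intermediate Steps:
-35052/((-50061/(-18212))) - 41017/36702 = -35052/((-50061*(-1/18212))) - 41017*1/36702 = -35052/50061/18212 - 41017/36702 = -35052*18212/50061 - 41017/36702 = -212789008/16687 - 41017/36702 = -7810466622295/612446274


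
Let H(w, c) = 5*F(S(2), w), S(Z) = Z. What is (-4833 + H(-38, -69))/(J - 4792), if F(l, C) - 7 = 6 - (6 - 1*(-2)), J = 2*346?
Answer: 1202/1025 ≈ 1.1727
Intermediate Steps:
J = 692
F(l, C) = 5 (F(l, C) = 7 + (6 - (6 - 1*(-2))) = 7 + (6 - (6 + 2)) = 7 + (6 - 1*8) = 7 + (6 - 8) = 7 - 2 = 5)
H(w, c) = 25 (H(w, c) = 5*5 = 25)
(-4833 + H(-38, -69))/(J - 4792) = (-4833 + 25)/(692 - 4792) = -4808/(-4100) = -4808*(-1/4100) = 1202/1025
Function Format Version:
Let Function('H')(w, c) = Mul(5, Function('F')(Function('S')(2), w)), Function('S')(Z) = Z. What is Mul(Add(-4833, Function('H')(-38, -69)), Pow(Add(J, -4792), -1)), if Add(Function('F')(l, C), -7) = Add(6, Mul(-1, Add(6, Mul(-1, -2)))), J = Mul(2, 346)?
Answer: Rational(1202, 1025) ≈ 1.1727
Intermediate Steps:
J = 692
Function('F')(l, C) = 5 (Function('F')(l, C) = Add(7, Add(6, Mul(-1, Add(6, Mul(-1, -2))))) = Add(7, Add(6, Mul(-1, Add(6, 2)))) = Add(7, Add(6, Mul(-1, 8))) = Add(7, Add(6, -8)) = Add(7, -2) = 5)
Function('H')(w, c) = 25 (Function('H')(w, c) = Mul(5, 5) = 25)
Mul(Add(-4833, Function('H')(-38, -69)), Pow(Add(J, -4792), -1)) = Mul(Add(-4833, 25), Pow(Add(692, -4792), -1)) = Mul(-4808, Pow(-4100, -1)) = Mul(-4808, Rational(-1, 4100)) = Rational(1202, 1025)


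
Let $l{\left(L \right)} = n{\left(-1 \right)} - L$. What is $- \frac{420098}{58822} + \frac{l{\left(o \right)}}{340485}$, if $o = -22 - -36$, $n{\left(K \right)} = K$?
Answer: $- \frac{4767931662}{667600289} \approx -7.1419$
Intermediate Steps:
$o = 14$ ($o = -22 + 36 = 14$)
$l{\left(L \right)} = -1 - L$
$- \frac{420098}{58822} + \frac{l{\left(o \right)}}{340485} = - \frac{420098}{58822} + \frac{-1 - 14}{340485} = \left(-420098\right) \frac{1}{58822} + \left(-1 - 14\right) \frac{1}{340485} = - \frac{210049}{29411} - \frac{1}{22699} = - \frac{4767931662}{667600289}$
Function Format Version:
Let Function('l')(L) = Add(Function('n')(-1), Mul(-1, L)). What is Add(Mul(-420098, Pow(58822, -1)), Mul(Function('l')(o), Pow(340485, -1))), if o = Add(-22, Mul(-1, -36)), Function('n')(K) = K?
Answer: Rational(-4767931662, 667600289) ≈ -7.1419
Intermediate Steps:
o = 14 (o = Add(-22, 36) = 14)
Function('l')(L) = Add(-1, Mul(-1, L))
Add(Mul(-420098, Pow(58822, -1)), Mul(Function('l')(o), Pow(340485, -1))) = Add(Mul(-420098, Pow(58822, -1)), Mul(Add(-1, Mul(-1, 14)), Pow(340485, -1))) = Add(Mul(-420098, Rational(1, 58822)), Mul(Add(-1, -14), Rational(1, 340485))) = Add(Rational(-210049, 29411), Mul(-15, Rational(1, 340485))) = Add(Rational(-210049, 29411), Rational(-1, 22699)) = Rational(-4767931662, 667600289)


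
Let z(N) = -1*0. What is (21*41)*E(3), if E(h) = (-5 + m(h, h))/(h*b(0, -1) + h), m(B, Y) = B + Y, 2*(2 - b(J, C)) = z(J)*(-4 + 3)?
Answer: 287/3 ≈ 95.667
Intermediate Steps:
z(N) = 0
b(J, C) = 2 (b(J, C) = 2 - 0*(-4 + 3) = 2 - 0*(-1) = 2 - ½*0 = 2 + 0 = 2)
E(h) = (-5 + 2*h)/(3*h) (E(h) = (-5 + (h + h))/(h*2 + h) = (-5 + 2*h)/(2*h + h) = (-5 + 2*h)/((3*h)) = (-5 + 2*h)*(1/(3*h)) = (-5 + 2*h)/(3*h))
(21*41)*E(3) = (21*41)*((⅓)*(-5 + 2*3)/3) = 861*((⅓)*(⅓)*(-5 + 6)) = 861*((⅓)*(⅓)*1) = 861*(⅑) = 287/3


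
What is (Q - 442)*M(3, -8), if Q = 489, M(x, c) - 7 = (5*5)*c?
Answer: -9071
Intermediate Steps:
M(x, c) = 7 + 25*c (M(x, c) = 7 + (5*5)*c = 7 + 25*c)
(Q - 442)*M(3, -8) = (489 - 442)*(7 + 25*(-8)) = 47*(7 - 200) = 47*(-193) = -9071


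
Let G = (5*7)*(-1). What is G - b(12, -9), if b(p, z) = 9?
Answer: -44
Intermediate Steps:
G = -35 (G = 35*(-1) = -35)
G - b(12, -9) = -35 - 1*9 = -35 - 9 = -44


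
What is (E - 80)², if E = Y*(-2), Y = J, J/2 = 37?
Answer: 51984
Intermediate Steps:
J = 74 (J = 2*37 = 74)
Y = 74
E = -148 (E = 74*(-2) = -148)
(E - 80)² = (-148 - 80)² = (-228)² = 51984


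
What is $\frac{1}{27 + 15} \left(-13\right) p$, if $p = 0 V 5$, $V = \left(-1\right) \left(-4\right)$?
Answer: $0$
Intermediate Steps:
$V = 4$
$p = 0$ ($p = 0 \cdot 4 \cdot 5 = 0 \cdot 5 = 0$)
$\frac{1}{27 + 15} \left(-13\right) p = \frac{1}{27 + 15} \left(-13\right) 0 = \frac{1}{42} \left(-13\right) 0 = \left(- \frac{13}{42}\right) 0 = 0$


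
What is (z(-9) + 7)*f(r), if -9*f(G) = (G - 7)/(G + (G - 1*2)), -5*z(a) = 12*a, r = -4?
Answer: -1573/450 ≈ -3.4956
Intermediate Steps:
z(a) = -12*a/5
f(G) = -(-7 + G)/(9*(-2 + 2*G)) (f(G) = -(G - 7)/(9*(G + (G - 1*2))) = -(-7 + G)/(9*(G + (G - 2))) = -(-7 + G)/(9*(G + (-2 + G))) = -(-7 + G)/(9*(-2 + 2*G)))
(z(-9) + 7)*f(r) = (-12/5*(-9) + 7)*((7 - 1*(-4))/(18*(-1 - 4))) = (108/5 + 7)*((1/18)*(7 + 4)/(-5)) = 143*((1/18)*(-⅕)*11)/5 = (143/5)*(-11/90) = -1573/450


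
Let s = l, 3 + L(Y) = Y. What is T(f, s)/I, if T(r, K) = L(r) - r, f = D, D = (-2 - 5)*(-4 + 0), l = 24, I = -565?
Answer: 3/565 ≈ 0.0053097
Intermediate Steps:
L(Y) = -3 + Y
D = 28 (D = -7*(-4) = 28)
f = 28
s = 24
T(r, K) = -3 (T(r, K) = (-3 + r) - r = -3)
T(f, s)/I = -3/(-565) = -3*(-1/565) = 3/565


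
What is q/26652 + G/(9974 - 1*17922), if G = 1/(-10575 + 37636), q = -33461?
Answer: -899602451545/716541778482 ≈ -1.2555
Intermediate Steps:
G = 1/27061 ≈ 3.6954e-5
q/26652 + G/(9974 - 1*17922) = -33461/26652 + 1/(27061*(9974 - 1*17922)) = -33461*1/26652 + 1/(27061*(9974 - 17922)) = -33461/26652 + (1/27061)/(-7948) = -33461/26652 + (1/27061)*(-1/7948) = -33461/26652 - 1/215080828 = -899602451545/716541778482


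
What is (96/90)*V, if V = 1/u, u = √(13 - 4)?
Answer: 16/45 ≈ 0.35556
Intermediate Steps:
u = 3 (u = √9 = 3)
V = ⅓ (V = 1/3 = ⅓ ≈ 0.33333)
(96/90)*V = (96/90)*(⅓) = (96*(1/90))*(⅓) = (16/15)*(⅓) = 16/45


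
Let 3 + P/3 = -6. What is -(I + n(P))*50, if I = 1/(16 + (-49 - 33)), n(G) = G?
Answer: 44575/33 ≈ 1350.8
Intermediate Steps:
P = -27 (P = -9 + 3*(-6) = -9 - 18 = -27)
I = -1/66 (I = 1/(16 - 82) = 1/(-66) = -1/66 ≈ -0.015152)
-(I + n(P))*50 = -(-1/66 - 27)*50 = -(-1783)*50/66 = -1*(-44575/33) = 44575/33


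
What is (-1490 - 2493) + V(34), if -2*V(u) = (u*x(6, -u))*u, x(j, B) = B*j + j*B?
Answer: 231841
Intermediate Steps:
x(j, B) = 2*B*j (x(j, B) = B*j + B*j = 2*B*j)
V(u) = 6*u**3 (V(u) = -u*(2*(-u)*6)*u/2 = -u*(-12*u)*u/2 = -(-12*u**2)*u/2 = -(-6)*u**3 = 6*u**3)
(-1490 - 2493) + V(34) = (-1490 - 2493) + 6*34**3 = -3983 + 6*39304 = -3983 + 235824 = 231841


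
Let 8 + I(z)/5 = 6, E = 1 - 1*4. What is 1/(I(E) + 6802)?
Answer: 1/6792 ≈ 0.00014723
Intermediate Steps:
E = -3 (E = 1 - 4 = -3)
I(z) = -10 (I(z) = -40 + 5*6 = -40 + 30 = -10)
1/(I(E) + 6802) = 1/(-10 + 6802) = 1/6792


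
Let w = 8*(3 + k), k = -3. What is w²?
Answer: 0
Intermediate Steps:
w = 0 (w = 8*(3 - 3) = 8*0 = 0)
w² = 0² = 0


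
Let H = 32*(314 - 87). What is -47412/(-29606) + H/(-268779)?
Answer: 6264145982/3978735537 ≈ 1.5744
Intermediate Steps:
H = 7264 (H = 32*227 = 7264)
-47412/(-29606) + H/(-268779) = -47412/(-29606) + 7264/(-268779) = -47412*(-1/29606) + 7264*(-1/268779) = 23706/14803 - 7264/268779 = 6264145982/3978735537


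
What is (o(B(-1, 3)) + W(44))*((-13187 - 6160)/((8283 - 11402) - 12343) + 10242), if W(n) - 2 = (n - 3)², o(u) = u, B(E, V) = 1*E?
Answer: 44399515997/2577 ≈ 1.7229e+7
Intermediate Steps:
B(E, V) = E
W(n) = 2 + (-3 + n)² (W(n) = 2 + (n - 3)² = 2 + (-3 + n)²)
(o(B(-1, 3)) + W(44))*((-13187 - 6160)/((8283 - 11402) - 12343) + 10242) = (-1 + (2 + (-3 + 44)²))*((-13187 - 6160)/((8283 - 11402) - 12343) + 10242) = (-1 + (2 + 41²))*(-19347/(-3119 - 12343) + 10242) = (-1 + (2 + 1681))*(-19347/(-15462) + 10242) = (-1 + 1683)*(-19347*(-1/15462) + 10242) = 1682*(6449/5154 + 10242) = 1682*(52793717/5154) = 44399515997/2577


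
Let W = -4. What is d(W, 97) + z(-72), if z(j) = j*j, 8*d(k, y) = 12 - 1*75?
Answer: 41409/8 ≈ 5176.1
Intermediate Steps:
d(k, y) = -63/8 (d(k, y) = (12 - 1*75)/8 = (12 - 75)/8 = (⅛)*(-63) = -63/8)
z(j) = j²
d(W, 97) + z(-72) = -63/8 + (-72)² = -63/8 + 5184 = 41409/8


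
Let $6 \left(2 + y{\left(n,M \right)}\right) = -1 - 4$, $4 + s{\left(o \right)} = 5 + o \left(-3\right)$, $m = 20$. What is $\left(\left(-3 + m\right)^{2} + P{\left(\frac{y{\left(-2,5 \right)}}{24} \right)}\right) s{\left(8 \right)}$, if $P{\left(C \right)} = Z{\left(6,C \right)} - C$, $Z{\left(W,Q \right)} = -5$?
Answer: $- \frac{940999}{144} \approx -6534.7$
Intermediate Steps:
$s{\left(o \right)} = 1 - 3 o$ ($s{\left(o \right)} = -4 + \left(5 + o \left(-3\right)\right) = -4 - \left(-5 + 3 o\right) = 1 - 3 o$)
$y{\left(n,M \right)} = - \frac{17}{6}$ ($y{\left(n,M \right)} = -2 + \frac{-1 - 4}{6} = -2 + \frac{1}{6} \left(-5\right) = -2 - \frac{5}{6} = - \frac{17}{6}$)
$P{\left(C \right)} = -5 - C$
$\left(\left(-3 + m\right)^{2} + P{\left(\frac{y{\left(-2,5 \right)}}{24} \right)}\right) s{\left(8 \right)} = \left(\left(-3 + 20\right)^{2} - \left(5 - \frac{17}{6 \cdot 24}\right)\right) \left(1 - 24\right) = \left(17^{2} - \left(5 - \frac{17}{144}\right)\right) \left(1 - 24\right) = \left(289 - \frac{703}{144}\right) \left(-23\right) = \frac{40913}{144} \left(-23\right) = - \frac{940999}{144}$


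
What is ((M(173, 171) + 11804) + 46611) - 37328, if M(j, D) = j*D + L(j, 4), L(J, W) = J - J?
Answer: 50670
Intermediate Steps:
L(J, W) = 0
M(j, D) = D*j (M(j, D) = j*D + 0 = D*j + 0 = D*j)
((M(173, 171) + 11804) + 46611) - 37328 = ((171*173 + 11804) + 46611) - 37328 = ((29583 + 11804) + 46611) - 37328 = (41387 + 46611) - 37328 = 87998 - 37328 = 50670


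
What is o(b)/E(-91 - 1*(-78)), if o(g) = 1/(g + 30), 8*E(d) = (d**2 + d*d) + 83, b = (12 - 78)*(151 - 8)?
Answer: -1/495096 ≈ -2.0198e-6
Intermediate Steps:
b = -9438 (b = -66*143 = -9438)
E(d) = 83/8 + d**2/4 (E(d) = ((d**2 + d*d) + 83)/8 = ((d**2 + d**2) + 83)/8 = (2*d**2 + 83)/8 = (83 + 2*d**2)/8 = 83/8 + d**2/4)
o(g) = 1/(30 + g)
o(b)/E(-91 - 1*(-78)) = 1/((30 - 9438)*(83/8 + (-91 - 1*(-78))**2/4)) = 1/((-9408)*(83/8 + (-91 + 78)**2/4)) = -1/(9408*(83/8 + (1/4)*(-13)**2)) = -1/(9408*(83/8 + (1/4)*169)) = -1/(9408*(83/8 + 169/4)) = -1/(9408*421/8) = -1/9408*8/421 = -1/495096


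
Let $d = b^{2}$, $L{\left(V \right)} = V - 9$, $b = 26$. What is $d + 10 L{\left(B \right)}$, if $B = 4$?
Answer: $626$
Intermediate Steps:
$L{\left(V \right)} = -9 + V$
$d = 676$ ($d = 26^{2} = 676$)
$d + 10 L{\left(B \right)} = 676 + 10 \left(-9 + 4\right) = 676 + 10 \left(-5\right) = 676 - 50 = 626$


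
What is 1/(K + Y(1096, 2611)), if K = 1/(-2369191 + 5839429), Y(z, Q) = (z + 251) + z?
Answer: 3470238/8477791435 ≈ 0.00040933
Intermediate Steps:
Y(z, Q) = 251 + 2*z (Y(z, Q) = (251 + z) + z = 251 + 2*z)
K = 1/3470238 ≈ 2.8816e-7
1/(K + Y(1096, 2611)) = 1/(1/3470238 + (251 + 2*1096)) = 1/(1/3470238 + (251 + 2192)) = 1/(1/3470238 + 2443) = 1/(8477791435/3470238) = 3470238/8477791435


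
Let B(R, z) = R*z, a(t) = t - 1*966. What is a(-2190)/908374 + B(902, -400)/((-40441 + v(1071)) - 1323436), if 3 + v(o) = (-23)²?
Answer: 14701754702/56292390967 ≈ 0.26117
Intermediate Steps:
v(o) = 526 (v(o) = -3 + (-23)² = -3 + 529 = 526)
a(t) = -966 + t (a(t) = t - 966 = -966 + t)
a(-2190)/908374 + B(902, -400)/((-40441 + v(1071)) - 1323436) = (-966 - 2190)/908374 + (902*(-400))/((-40441 + 526) - 1323436) = -3156*1/908374 - 360800/(-39915 - 1323436) = -1578/454187 - 360800/(-1363351) = -1578/454187 - 360800*(-1/1363351) = -1578/454187 + 32800/123941 = 14701754702/56292390967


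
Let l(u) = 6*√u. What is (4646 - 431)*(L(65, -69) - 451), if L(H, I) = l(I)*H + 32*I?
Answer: -11207685 + 1643850*I*√69 ≈ -1.1208e+7 + 1.3655e+7*I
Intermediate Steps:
L(H, I) = 32*I + 6*H*√I (L(H, I) = (6*√I)*H + 32*I = 6*H*√I + 32*I = 32*I + 6*H*√I)
(4646 - 431)*(L(65, -69) - 451) = (4646 - 431)*((32*(-69) + 6*65*√(-69)) - 451) = 4215*((-2208 + 6*65*(I*√69)) - 451) = 4215*((-2208 + 390*I*√69) - 451) = 4215*(-2659 + 390*I*√69) = -11207685 + 1643850*I*√69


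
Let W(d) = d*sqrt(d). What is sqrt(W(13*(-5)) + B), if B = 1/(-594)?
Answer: sqrt(-66 - 2548260*I*sqrt(65))/198 ≈ 16.187 - 16.187*I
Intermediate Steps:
W(d) = d**(3/2)
B = -1/594 ≈ -0.0016835
sqrt(W(13*(-5)) + B) = sqrt((13*(-5))**(3/2) - 1/594) = sqrt((-65)**(3/2) - 1/594) = sqrt(-65*I*sqrt(65) - 1/594) = sqrt(-1/594 - 65*I*sqrt(65))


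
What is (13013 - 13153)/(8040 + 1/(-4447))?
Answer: -88940/5107697 ≈ -0.017413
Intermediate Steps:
(13013 - 13153)/(8040 + 1/(-4447)) = -140/(8040 - 1/4447) = -140/35753879/4447 = -140*4447/35753879 = -88940/5107697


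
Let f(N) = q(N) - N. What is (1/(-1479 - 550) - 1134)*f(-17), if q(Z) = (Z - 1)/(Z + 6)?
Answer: -471681835/22319 ≈ -21134.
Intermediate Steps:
q(Z) = (-1 + Z)/(6 + Z)
f(N) = -N + (-1 + N)/(6 + N) (f(N) = (-1 + N)/(6 + N) - N = -N + (-1 + N)/(6 + N))
(1/(-1479 - 550) - 1134)*f(-17) = (1/(-1479 - 550) - 1134)*((-1 - 17 - 1*(-17)*(6 - 17))/(6 - 17)) = (1/(-2029) - 1134)*((-1 - 17 - 1*(-17)*(-11))/(-11)) = (-1/2029 - 1134)*(-(-1 - 17 - 187)/11) = -(-2300887)*(-205)/22319 = -2300887/2029*205/11 = -471681835/22319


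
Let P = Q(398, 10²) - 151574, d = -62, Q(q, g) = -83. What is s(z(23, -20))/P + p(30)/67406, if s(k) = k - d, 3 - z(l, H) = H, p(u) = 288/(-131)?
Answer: -23360089/39387044653 ≈ -0.00059309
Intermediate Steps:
p(u) = -288/131 (p(u) = 288*(-1/131) = -288/131)
P = -151657 (P = -83 - 151574 = -151657)
z(l, H) = 3 - H
s(k) = 62 + k (s(k) = k - 1*(-62) = k + 62 = 62 + k)
s(z(23, -20))/P + p(30)/67406 = (62 + (3 - 1*(-20)))/(-151657) - 288/131/67406 = (62 + (3 + 20))*(-1/151657) - 288/131*1/67406 = (62 + 23)*(-1/151657) - 144/4415093 = 85*(-1/151657) - 144/4415093 = -5/8921 - 144/4415093 = -23360089/39387044653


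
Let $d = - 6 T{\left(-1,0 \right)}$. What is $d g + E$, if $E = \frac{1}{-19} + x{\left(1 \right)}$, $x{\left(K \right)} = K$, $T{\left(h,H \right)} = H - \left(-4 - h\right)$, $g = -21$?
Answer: $\frac{7200}{19} \approx 378.95$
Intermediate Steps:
$T{\left(h,H \right)} = 4 + H + h$ ($T{\left(h,H \right)} = H + \left(4 + h\right) = 4 + H + h$)
$E = \frac{18}{19}$ ($E = \frac{1}{-19} + 1 = - \frac{1}{19} + 1 = \frac{18}{19} \approx 0.94737$)
$d = -18$ ($d = - 6 \left(4 + 0 - 1\right) = \left(-6\right) 3 = -18$)
$d g + E = \left(-18\right) \left(-21\right) + \frac{18}{19} = 378 + \frac{18}{19} = \frac{7200}{19}$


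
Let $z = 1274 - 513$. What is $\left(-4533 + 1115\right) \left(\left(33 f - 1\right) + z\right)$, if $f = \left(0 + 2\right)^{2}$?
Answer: $-3048856$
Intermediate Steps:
$f = 4$ ($f = 2^{2} = 4$)
$z = 761$ ($z = 1274 - 513 = 761$)
$\left(-4533 + 1115\right) \left(\left(33 f - 1\right) + z\right) = \left(-4533 + 1115\right) \left(\left(33 \cdot 4 - 1\right) + 761\right) = - 3418 \left(\left(132 + \left(-2 + 1\right)\right) + 761\right) = - 3418 \left(\left(132 - 1\right) + 761\right) = - 3418 \left(131 + 761\right) = \left(-3418\right) 892 = -3048856$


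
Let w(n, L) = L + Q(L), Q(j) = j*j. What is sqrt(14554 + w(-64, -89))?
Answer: sqrt(22386) ≈ 149.62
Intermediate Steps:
Q(j) = j**2
w(n, L) = L + L**2
sqrt(14554 + w(-64, -89)) = sqrt(14554 - 89*(1 - 89)) = sqrt(14554 - 89*(-88)) = sqrt(14554 + 7832) = sqrt(22386)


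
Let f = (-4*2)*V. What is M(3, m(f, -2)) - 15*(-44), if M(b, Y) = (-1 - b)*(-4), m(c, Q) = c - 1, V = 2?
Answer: 676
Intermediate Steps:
f = -16 (f = -4*2*2 = -8*2 = -16)
m(c, Q) = -1 + c
M(b, Y) = 4 + 4*b
M(3, m(f, -2)) - 15*(-44) = (4 + 4*3) - 15*(-44) = (4 + 12) + 660 = 16 + 660 = 676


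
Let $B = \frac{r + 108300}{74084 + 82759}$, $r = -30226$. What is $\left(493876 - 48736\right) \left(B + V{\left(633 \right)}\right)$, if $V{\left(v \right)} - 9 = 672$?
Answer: $\frac{5286688245220}{17427} \approx 3.0336 \cdot 10^{8}$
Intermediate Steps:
$V{\left(v \right)} = 681$ ($V{\left(v \right)} = 9 + 672 = 681$)
$B = \frac{78074}{156843}$ ($B = \frac{-30226 + 108300}{74084 + 82759} = \frac{78074}{156843} \approx 0.49778$)
$\left(493876 - 48736\right) \left(B + V{\left(633 \right)}\right) = \left(493876 - 48736\right) \left(\frac{78074}{156843} + 681\right) = 445140 \cdot \frac{106888157}{156843} = \frac{5286688245220}{17427}$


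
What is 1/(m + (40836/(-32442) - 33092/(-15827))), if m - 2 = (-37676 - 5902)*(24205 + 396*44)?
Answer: -85576589/155245222569291958 ≈ -5.5123e-10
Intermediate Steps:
m = -1814108560 (m = 2 + (-37676 - 5902)*(24205 + 396*44) = 2 - 43578*(24205 + 17424) = 2 - 43578*41629 = 2 - 1814108562 = -1814108560)
1/(m + (40836/(-32442) - 33092/(-15827))) = 1/(-1814108560 + (40836/(-32442) - 33092/(-15827))) = 1/(-1814108560 + (40836*(-1/32442) - 33092*(-1/15827))) = 1/(-1814108560 + (-6806/5407 + 33092/15827)) = 1/(-1814108560 + 71209882/85576589) = 1/(-155245222569291958/85576589) = -85576589/155245222569291958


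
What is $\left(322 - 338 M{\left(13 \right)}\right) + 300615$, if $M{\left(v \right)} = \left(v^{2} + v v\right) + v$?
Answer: $182299$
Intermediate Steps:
$M{\left(v \right)} = v + 2 v^{2}$ ($M{\left(v \right)} = \left(v^{2} + v^{2}\right) + v = 2 v^{2} + v = v + 2 v^{2}$)
$\left(322 - 338 M{\left(13 \right)}\right) + 300615 = \left(322 - 338 \cdot 13 \left(1 + 2 \cdot 13\right)\right) + 300615 = \left(322 - 338 \cdot 13 \left(1 + 26\right)\right) + 300615 = \left(322 - 338 \cdot 13 \cdot 27\right) + 300615 = \left(322 - 118638\right) + 300615 = -118316 + 300615 = 182299$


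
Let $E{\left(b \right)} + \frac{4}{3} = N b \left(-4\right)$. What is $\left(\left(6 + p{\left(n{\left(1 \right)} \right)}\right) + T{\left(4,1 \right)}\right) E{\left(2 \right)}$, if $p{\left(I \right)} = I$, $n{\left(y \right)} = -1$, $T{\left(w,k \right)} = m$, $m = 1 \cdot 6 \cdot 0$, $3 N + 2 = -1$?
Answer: $\frac{100}{3} \approx 33.333$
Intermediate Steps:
$N = -1$ ($N = - \frac{2}{3} + \frac{1}{3} \left(-1\right) = - \frac{2}{3} - \frac{1}{3} = -1$)
$m = 0$ ($m = 6 \cdot 0 = 0$)
$T{\left(w,k \right)} = 0$
$E{\left(b \right)} = - \frac{4}{3} + 4 b$ ($E{\left(b \right)} = - \frac{4}{3} + - b \left(-4\right) = - \frac{4}{3} + 4 b$)
$\left(\left(6 + p{\left(n{\left(1 \right)} \right)}\right) + T{\left(4,1 \right)}\right) E{\left(2 \right)} = \left(\left(6 - 1\right) + 0\right) \left(- \frac{4}{3} + 4 \cdot 2\right) = \left(5 + 0\right) \left(- \frac{4}{3} + 8\right) = 5 \cdot \frac{20}{3} = \frac{100}{3}$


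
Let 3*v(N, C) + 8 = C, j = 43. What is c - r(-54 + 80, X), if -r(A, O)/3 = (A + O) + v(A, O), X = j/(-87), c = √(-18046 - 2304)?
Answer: 5918/87 + 5*I*√814 ≈ 68.023 + 142.65*I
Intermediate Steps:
c = 5*I*√814 (c = √(-20350) = 5*I*√814 ≈ 142.65*I)
v(N, C) = -8/3 + C/3
X = -43/87 (X = 43/(-87) = 43*(-1/87) = -43/87 ≈ -0.49425)
r(A, O) = 8 - 4*O - 3*A (r(A, O) = -3*((A + O) + (-8/3 + O/3)) = -3*(-8/3 + A + 4*O/3) = 8 - 4*O - 3*A)
c - r(-54 + 80, X) = 5*I*√814 - (8 - 4*(-43/87) - 3*(-54 + 80)) = 5*I*√814 - (8 + 172/87 - 3*26) = 5*I*√814 - (8 + 172/87 - 78) = 5*I*√814 - 1*(-5918/87) = 5*I*√814 + 5918/87 = 5918/87 + 5*I*√814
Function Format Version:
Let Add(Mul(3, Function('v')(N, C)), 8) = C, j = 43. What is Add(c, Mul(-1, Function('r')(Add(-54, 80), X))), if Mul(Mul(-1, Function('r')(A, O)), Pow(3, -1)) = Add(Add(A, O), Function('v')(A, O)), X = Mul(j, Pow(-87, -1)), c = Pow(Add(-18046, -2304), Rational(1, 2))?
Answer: Add(Rational(5918, 87), Mul(5, I, Pow(814, Rational(1, 2)))) ≈ Add(68.023, Mul(142.65, I))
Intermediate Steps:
c = Mul(5, I, Pow(814, Rational(1, 2))) (c = Pow(-20350, Rational(1, 2)) = Mul(5, I, Pow(814, Rational(1, 2))) ≈ Mul(142.65, I))
Function('v')(N, C) = Add(Rational(-8, 3), Mul(Rational(1, 3), C))
X = Rational(-43, 87) (X = Mul(43, Pow(-87, -1)) = Mul(43, Rational(-1, 87)) = Rational(-43, 87) ≈ -0.49425)
Function('r')(A, O) = Add(8, Mul(-4, O), Mul(-3, A)) (Function('r')(A, O) = Mul(-3, Add(Add(A, O), Add(Rational(-8, 3), Mul(Rational(1, 3), O)))) = Mul(-3, Add(Rational(-8, 3), A, Mul(Rational(4, 3), O))) = Add(8, Mul(-4, O), Mul(-3, A)))
Add(c, Mul(-1, Function('r')(Add(-54, 80), X))) = Add(Mul(5, I, Pow(814, Rational(1, 2))), Mul(-1, Add(8, Mul(-4, Rational(-43, 87)), Mul(-3, Add(-54, 80))))) = Add(Mul(5, I, Pow(814, Rational(1, 2))), Mul(-1, Add(8, Rational(172, 87), Mul(-3, 26)))) = Add(Mul(5, I, Pow(814, Rational(1, 2))), Mul(-1, Add(8, Rational(172, 87), -78))) = Add(Mul(5, I, Pow(814, Rational(1, 2))), Mul(-1, Rational(-5918, 87))) = Add(Mul(5, I, Pow(814, Rational(1, 2))), Rational(5918, 87)) = Add(Rational(5918, 87), Mul(5, I, Pow(814, Rational(1, 2))))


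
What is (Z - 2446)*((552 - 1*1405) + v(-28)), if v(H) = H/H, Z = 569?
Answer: 1599204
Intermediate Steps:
v(H) = 1
(Z - 2446)*((552 - 1*1405) + v(-28)) = (569 - 2446)*((552 - 1*1405) + 1) = -1877*((552 - 1405) + 1) = -1877*(-853 + 1) = -1877*(-852) = 1599204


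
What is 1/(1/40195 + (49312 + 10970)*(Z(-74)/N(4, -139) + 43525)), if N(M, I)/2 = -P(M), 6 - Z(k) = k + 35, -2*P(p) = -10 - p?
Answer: 281365/738183667290982 ≈ 3.8116e-10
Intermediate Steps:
P(p) = 5 + p/2 (P(p) = -(-10 - p)/2 = 5 + p/2)
Z(k) = -29 - k (Z(k) = 6 - (k + 35) = 6 - (35 + k) = 6 + (-35 - k) = -29 - k)
N(M, I) = -10 - M (N(M, I) = 2*(-(5 + M/2)) = 2*(-5 - M/2) = -10 - M)
1/(1/40195 + (49312 + 10970)*(Z(-74)/N(4, -139) + 43525)) = 1/(1/40195 + (49312 + 10970)*((-29 - 1*(-74))/(-10 - 1*4) + 43525)) = 1/(1/40195 + 60282*((-29 + 74)/(-10 - 4) + 43525)) = 1/(1/40195 + 60282*(45/(-14) + 43525)) = 1/(1/40195 + 60282*(45*(-1/14) + 43525)) = 1/(1/40195 + 60282*(-45/14 + 43525)) = 1/(1/40195 + 60282*(609305/14)) = 1/(1/40195 + 18365062005/7) = 1/(738183667290982/281365) = 281365/738183667290982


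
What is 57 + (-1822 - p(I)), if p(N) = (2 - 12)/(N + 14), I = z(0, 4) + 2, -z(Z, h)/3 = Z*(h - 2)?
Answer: -14115/8 ≈ -1764.4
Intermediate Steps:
z(Z, h) = -3*Z*(-2 + h) (z(Z, h) = -3*Z*(h - 2) = -3*Z*(-2 + h))
I = 2 (I = 3*0*(2 - 1*4) + 2 = 3*0*(2 - 4) + 2 = 3*0*(-2) + 2 = 0 + 2 = 2)
p(N) = -10/(14 + N)
57 + (-1822 - p(I)) = 57 + (-1822 - (-10)/(14 + 2)) = 57 + (-1822 - (-10)/16) = 57 + (-1822 - 1*(-5/8)) = 57 + (-1822 + 5/8) = 57 - 14571/8 = -14115/8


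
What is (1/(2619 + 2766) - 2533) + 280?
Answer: -12132404/5385 ≈ -2253.0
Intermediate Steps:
(1/(2619 + 2766) - 2533) + 280 = (1/5385 - 2533) + 280 = -13640204/5385 + 280 = -12132404/5385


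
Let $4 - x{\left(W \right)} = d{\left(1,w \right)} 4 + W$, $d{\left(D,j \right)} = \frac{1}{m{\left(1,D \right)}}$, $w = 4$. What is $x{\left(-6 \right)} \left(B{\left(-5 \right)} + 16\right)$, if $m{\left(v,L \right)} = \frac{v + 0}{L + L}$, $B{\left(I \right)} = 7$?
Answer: $46$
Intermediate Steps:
$m{\left(v,L \right)} = \frac{v}{2 L}$
$d{\left(D,j \right)} = 2 D$ ($d{\left(D,j \right)} = \frac{1}{\frac{1}{2} \cdot 1 \frac{1}{D}} = \frac{1}{\frac{1}{2} \frac{1}{D}} = 2 D$)
$x{\left(W \right)} = -4 - W$ ($x{\left(W \right)} = 4 - \left(2 \cdot 1 \cdot 4 + W\right) = 4 - \left(2 \cdot 4 + W\right) = 4 - \left(8 + W\right) = -4 - W$)
$x{\left(-6 \right)} \left(B{\left(-5 \right)} + 16\right) = \left(-4 - -6\right) \left(7 + 16\right) = \left(-4 + 6\right) 23 = 2 \cdot 23 = 46$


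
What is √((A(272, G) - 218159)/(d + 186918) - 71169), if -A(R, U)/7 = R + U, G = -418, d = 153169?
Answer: 6*I*√228650587283030/340087 ≈ 266.78*I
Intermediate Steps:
A(R, U) = -7*R - 7*U (A(R, U) = -7*(R + U) = -7*R - 7*U)
√((A(272, G) - 218159)/(d + 186918) - 71169) = √(((-7*272 - 7*(-418)) - 218159)/(153169 + 186918) - 71169) = √(((-1904 + 2926) - 218159)/340087 - 71169) = √((1022 - 218159)*(1/340087) - 71169) = √(-217137*1/340087 - 71169) = √(-217137/340087 - 71169) = √(-24203868840/340087) = 6*I*√228650587283030/340087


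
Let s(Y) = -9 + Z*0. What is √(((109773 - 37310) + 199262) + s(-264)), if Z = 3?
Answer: 2*√67929 ≈ 521.26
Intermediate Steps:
s(Y) = -9 (s(Y) = -9 + 3*0 = -9 + 0 = -9)
√(((109773 - 37310) + 199262) + s(-264)) = √(((109773 - 37310) + 199262) - 9) = √((72463 + 199262) - 9) = √(271725 - 9) = √271716 = 2*√67929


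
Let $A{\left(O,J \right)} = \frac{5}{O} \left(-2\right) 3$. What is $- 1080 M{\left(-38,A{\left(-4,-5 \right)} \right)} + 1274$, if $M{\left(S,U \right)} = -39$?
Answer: $43394$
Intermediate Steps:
$A{\left(O,J \right)} = - \frac{30}{O}$ ($A{\left(O,J \right)} = - \frac{10}{O} 3 = - \frac{30}{O}$)
$- 1080 M{\left(-38,A{\left(-4,-5 \right)} \right)} + 1274 = \left(-1080\right) \left(-39\right) + 1274 = 42120 + 1274 = 43394$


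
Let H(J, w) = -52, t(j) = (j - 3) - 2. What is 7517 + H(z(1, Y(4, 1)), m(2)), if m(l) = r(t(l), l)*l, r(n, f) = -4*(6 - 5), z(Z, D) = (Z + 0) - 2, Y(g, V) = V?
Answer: 7465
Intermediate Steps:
t(j) = -5 + j (t(j) = (-3 + j) - 2 = -5 + j)
z(Z, D) = -2 + Z (z(Z, D) = Z - 2 = -2 + Z)
r(n, f) = -4 (r(n, f) = -4*1 = -4)
m(l) = -4*l
7517 + H(z(1, Y(4, 1)), m(2)) = 7517 - 52 = 7465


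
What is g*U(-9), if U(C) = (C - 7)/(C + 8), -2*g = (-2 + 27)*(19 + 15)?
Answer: -6800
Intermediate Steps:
g = -425 (g = -(-2 + 27)*(19 + 15)/2 = -25*34/2 = -½*850 = -425)
U(C) = (-7 + C)/(8 + C)
g*U(-9) = -425*(-7 - 9)/(8 - 9) = -425*(-16)/(-1) = -(-425)*(-16) = -425*16 = -6800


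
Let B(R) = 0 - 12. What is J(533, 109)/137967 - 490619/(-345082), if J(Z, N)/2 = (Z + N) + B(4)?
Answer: 22708011631/15869976098 ≈ 1.4309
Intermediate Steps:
B(R) = -12
J(Z, N) = -24 + 2*N + 2*Z (J(Z, N) = 2*((Z + N) - 12) = 2*((N + Z) - 12) = 2*(-12 + N + Z) = -24 + 2*N + 2*Z)
J(533, 109)/137967 - 490619/(-345082) = (-24 + 2*109 + 2*533)/137967 - 490619/(-345082) = (-24 + 218 + 1066)*(1/137967) - 490619*(-1/345082) = 1260*(1/137967) + 490619/345082 = 420/45989 + 490619/345082 = 22708011631/15869976098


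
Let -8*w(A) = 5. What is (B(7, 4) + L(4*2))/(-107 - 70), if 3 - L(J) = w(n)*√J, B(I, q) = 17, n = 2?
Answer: -20/177 - 5*√2/708 ≈ -0.12298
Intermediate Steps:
w(A) = -5/8 (w(A) = -⅛*5 = -5/8)
L(J) = 3 + 5*√J/8 (L(J) = 3 - (-5)*√J/8 = 3 + 5*√J/8)
(B(7, 4) + L(4*2))/(-107 - 70) = (17 + (3 + 5*√(4*2)/8))/(-107 - 70) = (17 + (3 + 5*√8/8))/(-177) = -(17 + (3 + 5*(2*√2)/8))/177 = -(17 + (3 + 5*√2/4))/177 = -(20 + 5*√2/4)/177 = -20/177 - 5*√2/708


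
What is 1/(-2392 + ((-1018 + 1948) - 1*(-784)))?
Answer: -1/678 ≈ -0.0014749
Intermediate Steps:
1/(-2392 + ((-1018 + 1948) - 1*(-784))) = 1/(-2392 + (930 + 784)) = 1/(-2392 + 1714) = 1/(-678) = -1/678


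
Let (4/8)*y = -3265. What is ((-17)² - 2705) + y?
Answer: -8946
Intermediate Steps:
y = -6530 (y = 2*(-3265) = -6530)
((-17)² - 2705) + y = ((-17)² - 2705) - 6530 = (289 - 2705) - 6530 = -2416 - 6530 = -8946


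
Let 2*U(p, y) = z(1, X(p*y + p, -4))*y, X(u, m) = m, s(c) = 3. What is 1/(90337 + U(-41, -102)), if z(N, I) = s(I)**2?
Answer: 1/89878 ≈ 1.1126e-5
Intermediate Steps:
z(N, I) = 9 (z(N, I) = 3**2 = 9)
U(p, y) = 9*y/2 (U(p, y) = (9*y)/2 = 9*y/2)
1/(90337 + U(-41, -102)) = 1/(90337 + (9/2)*(-102)) = 1/(90337 - 459) = 1/89878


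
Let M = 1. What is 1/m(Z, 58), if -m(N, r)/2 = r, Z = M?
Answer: -1/116 ≈ -0.0086207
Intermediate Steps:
Z = 1
m(N, r) = -2*r
1/m(Z, 58) = 1/(-2*58) = 1/(-116) = -1/116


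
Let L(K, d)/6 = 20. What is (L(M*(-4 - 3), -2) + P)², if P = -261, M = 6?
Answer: 19881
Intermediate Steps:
L(K, d) = 120 (L(K, d) = 6*20 = 120)
(L(M*(-4 - 3), -2) + P)² = (120 - 261)² = (-141)² = 19881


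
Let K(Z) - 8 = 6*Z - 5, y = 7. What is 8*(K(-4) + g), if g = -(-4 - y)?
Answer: -80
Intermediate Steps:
K(Z) = 3 + 6*Z (K(Z) = 8 + (6*Z - 5) = 8 + (-5 + 6*Z) = 3 + 6*Z)
g = 11 (g = -(-4 - 1*7) = -(-4 - 7) = -1*(-11) = 11)
8*(K(-4) + g) = 8*((3 + 6*(-4)) + 11) = 8*((3 - 24) + 11) = 8*(-21 + 11) = 8*(-10) = -80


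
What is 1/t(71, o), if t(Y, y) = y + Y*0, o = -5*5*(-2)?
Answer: 1/50 ≈ 0.020000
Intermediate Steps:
o = 50 (o = -25*(-2) = 50)
t(Y, y) = y (t(Y, y) = y + 0 = y)
1/t(71, o) = 1/50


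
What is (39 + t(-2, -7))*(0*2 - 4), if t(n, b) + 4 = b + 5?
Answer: -132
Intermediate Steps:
t(n, b) = 1 + b (t(n, b) = -4 + (b + 5) = -4 + (5 + b) = 1 + b)
(39 + t(-2, -7))*(0*2 - 4) = (39 + (1 - 7))*(0*2 - 4) = (39 - 6)*(0 - 4) = 33*(-4) = -132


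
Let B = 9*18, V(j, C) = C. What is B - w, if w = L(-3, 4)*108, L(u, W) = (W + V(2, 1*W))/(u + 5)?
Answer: -270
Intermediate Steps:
L(u, W) = 2*W/(5 + u) (L(u, W) = (W + 1*W)/(u + 5) = (W + W)/(5 + u) = (2*W)/(5 + u) = 2*W/(5 + u))
w = 432 (w = (2*4/(5 - 3))*108 = (2*4/2)*108 = (2*4*(1/2))*108 = 4*108 = 432)
B = 162
B - w = 162 - 1*432 = 162 - 432 = -270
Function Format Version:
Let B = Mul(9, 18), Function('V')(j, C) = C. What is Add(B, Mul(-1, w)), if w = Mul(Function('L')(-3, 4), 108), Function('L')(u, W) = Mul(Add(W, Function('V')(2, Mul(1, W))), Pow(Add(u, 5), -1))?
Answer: -270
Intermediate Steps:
Function('L')(u, W) = Mul(2, W, Pow(Add(5, u), -1)) (Function('L')(u, W) = Mul(Add(W, Mul(1, W)), Pow(Add(u, 5), -1)) = Mul(Add(W, W), Pow(Add(5, u), -1)) = Mul(Mul(2, W), Pow(Add(5, u), -1)) = Mul(2, W, Pow(Add(5, u), -1)))
w = 432 (w = Mul(Mul(2, 4, Pow(Add(5, -3), -1)), 108) = Mul(Mul(2, 4, Pow(2, -1)), 108) = Mul(Mul(2, 4, Rational(1, 2)), 108) = Mul(4, 108) = 432)
B = 162
Add(B, Mul(-1, w)) = Add(162, Mul(-1, 432)) = Add(162, -432) = -270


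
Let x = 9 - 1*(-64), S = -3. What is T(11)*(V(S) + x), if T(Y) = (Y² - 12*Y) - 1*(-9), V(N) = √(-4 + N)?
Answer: -146 - 2*I*√7 ≈ -146.0 - 5.2915*I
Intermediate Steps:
x = 73 (x = 9 + 64 = 73)
T(Y) = 9 + Y² - 12*Y (T(Y) = (Y² - 12*Y) + 9 = 9 + Y² - 12*Y)
T(11)*(V(S) + x) = (9 + 11² - 12*11)*(√(-4 - 3) + 73) = (9 + 121 - 132)*(√(-7) + 73) = -2*(I*√7 + 73) = -2*(73 + I*√7) = -146 - 2*I*√7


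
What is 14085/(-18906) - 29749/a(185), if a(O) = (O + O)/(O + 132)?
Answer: -14858081479/582935 ≈ -25488.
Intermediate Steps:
a(O) = 2*O/(132 + O) (a(O) = (2*O)/(132 + O) = 2*O/(132 + O))
14085/(-18906) - 29749/a(185) = 14085/(-18906) - 29749/(2*185/(132 + 185)) = 14085*(-1/18906) - 29749/(2*185/317) = -4695/6302 - 29749/(2*185*(1/317)) = -4695/6302 - 29749/370/317 = -4695/6302 - 29749*317/370 = -4695/6302 - 9430433/370 = -14858081479/582935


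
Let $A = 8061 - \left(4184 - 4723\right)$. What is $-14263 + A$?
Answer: $-5663$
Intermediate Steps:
$A = 8600$ ($A = 8061 - -539 = 8061 + 539 = 8600$)
$-14263 + A = -14263 + 8600 = -5663$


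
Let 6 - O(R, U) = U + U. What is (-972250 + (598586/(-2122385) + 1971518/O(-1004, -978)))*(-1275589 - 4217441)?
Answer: 740530372410117224002/138803979 ≈ 5.3351e+12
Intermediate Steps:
O(R, U) = 6 - 2*U (O(R, U) = 6 - (U + U) = 6 - 2*U)
(-972250 + (598586/(-2122385) + 1971518/O(-1004, -978)))*(-1275589 - 4217441) = (-972250 + (598586/(-2122385) + 1971518/(6 - 2*(-978))))*(-1275589 - 4217441) = (-972250 + (598586*(-1/2122385) + 1971518/(6 + 1956)))*(-5493030) = (-972250 + (-598586/2122385 + 1971518/1962))*(-5493030) = (-972250 + (-598586/2122385 + 1971518*(1/1962)))*(-5493030) = (-972250 + (-598586/2122385 + 985759/981))*(-5493030) = (-972250 + 2091572902349/2082059685)*(-5493030) = -2022190955838901/2082059685*(-5493030) = 740530372410117224002/138803979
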